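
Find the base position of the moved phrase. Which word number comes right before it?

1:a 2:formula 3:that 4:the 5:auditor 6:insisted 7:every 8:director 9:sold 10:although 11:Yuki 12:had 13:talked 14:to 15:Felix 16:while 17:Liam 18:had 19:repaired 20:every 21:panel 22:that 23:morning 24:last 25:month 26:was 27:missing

The displaced element is "a formula" (word 2).
It is linked across 1 clause boundary (Ø).
It functions as the direct object of "sold", so the gap sits immediately after word 9 ("sold").
Base order: The auditor insisted every director sold a formula although Yuki had talked to Felix while Liam had repaired every panel that morning last month.

9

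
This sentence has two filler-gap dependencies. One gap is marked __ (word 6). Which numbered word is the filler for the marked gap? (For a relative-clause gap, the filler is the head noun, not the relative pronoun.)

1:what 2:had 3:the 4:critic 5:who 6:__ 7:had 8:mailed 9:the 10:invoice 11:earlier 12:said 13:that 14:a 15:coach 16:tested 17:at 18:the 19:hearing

The marked gap is inside the relative clause, the subject of "mailed".
Its filler is the head noun "critic" (via "who"), at word 4.
(The other dependency links word 1 to a gap after word 16.)

4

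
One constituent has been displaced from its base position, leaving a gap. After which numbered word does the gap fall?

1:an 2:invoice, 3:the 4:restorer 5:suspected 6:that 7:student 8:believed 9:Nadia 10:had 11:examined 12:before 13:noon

11

The displaced element is "an invoice" (word 2).
It is linked across 2 clause boundaries (Ø → Ø).
It functions as the direct object of "examined", so the gap sits immediately after word 11 ("examined").
Base order: The restorer suspected that student believed Nadia had examined an invoice before noon.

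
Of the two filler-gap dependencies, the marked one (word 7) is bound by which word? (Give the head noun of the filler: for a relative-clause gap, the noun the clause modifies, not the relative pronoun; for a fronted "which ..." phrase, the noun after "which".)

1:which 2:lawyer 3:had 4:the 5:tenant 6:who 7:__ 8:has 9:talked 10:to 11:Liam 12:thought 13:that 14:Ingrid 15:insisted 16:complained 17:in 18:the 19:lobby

The marked gap is inside the relative clause, the subject of "talked".
Its filler is the head noun "tenant" (via "who"), at word 5.
(The other dependency links word 2 to a gap after word 15.)

5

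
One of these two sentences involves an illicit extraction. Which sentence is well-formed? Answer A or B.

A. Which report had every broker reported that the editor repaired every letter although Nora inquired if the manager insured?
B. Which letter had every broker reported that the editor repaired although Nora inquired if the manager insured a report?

In A, the wh-phrase is extracted from inside an adjunct island (introduced by "although"), which blocks movement.
In B, the extraction path crosses only that-complement boundaries, which are transparent.
So B is grammatical.

B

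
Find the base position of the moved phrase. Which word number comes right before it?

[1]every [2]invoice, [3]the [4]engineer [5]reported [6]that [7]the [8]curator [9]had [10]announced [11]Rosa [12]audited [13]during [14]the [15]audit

The displaced element is "every invoice" (word 2).
It is linked across 2 clause boundaries (that → Ø).
It functions as the direct object of "audited", so the gap sits immediately after word 12 ("audited").
Base order: The engineer reported that the curator had announced Rosa audited every invoice during the audit.

12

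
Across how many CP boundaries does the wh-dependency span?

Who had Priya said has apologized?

"who" is extracted from the subject of "apologized".
Boundaries crossed, outermost first: [Ø] — 1 in total.

1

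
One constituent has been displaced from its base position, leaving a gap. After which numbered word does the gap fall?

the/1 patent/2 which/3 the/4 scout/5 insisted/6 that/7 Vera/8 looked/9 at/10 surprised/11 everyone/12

The displaced element is "the patent" (word 2).
It is linked across 1 clause boundary (that).
It functions as the object of the preposition "at" of "looked", so the gap sits immediately after word 10 ("at").
Base order: The scout insisted that Vera looked at the patent.

10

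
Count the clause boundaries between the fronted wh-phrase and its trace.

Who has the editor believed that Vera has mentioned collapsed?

2

"who" is extracted from the subject of "collapsed".
Boundaries crossed, outermost first: [that], [Ø] — 2 in total.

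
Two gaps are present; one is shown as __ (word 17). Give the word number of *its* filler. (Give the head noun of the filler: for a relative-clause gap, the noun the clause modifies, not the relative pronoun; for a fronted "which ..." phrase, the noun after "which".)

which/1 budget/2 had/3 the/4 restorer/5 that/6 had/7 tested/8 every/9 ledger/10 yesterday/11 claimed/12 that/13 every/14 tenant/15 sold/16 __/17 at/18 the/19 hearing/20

2

The marked gap is the direct object of "sold".
Its filler is the fronted wh-phrase "which budget", at word 2.
(The other dependency links word 5 to a gap after word 6.)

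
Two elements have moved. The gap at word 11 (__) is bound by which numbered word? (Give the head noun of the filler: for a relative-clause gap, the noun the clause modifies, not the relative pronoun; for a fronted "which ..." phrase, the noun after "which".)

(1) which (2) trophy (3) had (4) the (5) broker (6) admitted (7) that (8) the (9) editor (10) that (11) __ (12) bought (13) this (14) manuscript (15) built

The marked gap is inside the relative clause, the subject of "bought".
Its filler is the head noun "editor" (via "that"), at word 9.
(The other dependency links word 2 to a gap after word 15.)

9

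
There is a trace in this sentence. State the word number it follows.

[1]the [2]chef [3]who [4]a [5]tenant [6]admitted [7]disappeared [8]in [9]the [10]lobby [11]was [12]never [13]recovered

6

The displaced element is "the chef" (word 2).
It is linked across 1 clause boundary (Ø).
It functions as the subject of "disappeared", so the gap sits immediately after word 6 ("admitted").
Base order: A tenant admitted the chef disappeared in the lobby.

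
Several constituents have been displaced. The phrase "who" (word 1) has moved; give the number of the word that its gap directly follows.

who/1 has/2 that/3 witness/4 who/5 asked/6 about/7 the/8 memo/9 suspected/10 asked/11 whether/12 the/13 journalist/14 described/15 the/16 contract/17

10

The displaced element is "who" (word 1).
It is linked across 1 clause boundary (Ø).
It functions as the subject of "asked", so the gap sits immediately after word 10 ("suspected").
Base order: That witness who asked about the memo has suspected that who asked whether the journalist described the contract.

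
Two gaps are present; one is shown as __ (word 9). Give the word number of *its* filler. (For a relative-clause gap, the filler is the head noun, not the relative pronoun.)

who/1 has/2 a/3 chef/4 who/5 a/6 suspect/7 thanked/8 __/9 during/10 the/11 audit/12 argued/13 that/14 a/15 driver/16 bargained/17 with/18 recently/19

4

The marked gap is inside the relative clause, the direct object of "thanked".
Its filler is the head noun "chef" (via "who"), at word 4.
(The other dependency links word 1 to a gap after word 18.)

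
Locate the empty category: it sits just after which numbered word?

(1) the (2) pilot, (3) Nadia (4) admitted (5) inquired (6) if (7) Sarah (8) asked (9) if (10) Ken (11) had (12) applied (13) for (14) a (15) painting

The displaced element is "the pilot" (word 2).
It is linked across 1 clause boundary (Ø).
It functions as the subject of "inquired", so the gap sits immediately after word 4 ("admitted").
Base order: Nadia admitted that the pilot inquired if Sarah asked if Ken had applied for a painting.

4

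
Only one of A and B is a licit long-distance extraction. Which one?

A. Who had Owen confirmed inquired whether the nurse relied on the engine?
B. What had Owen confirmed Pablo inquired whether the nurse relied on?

A

In B, the wh-phrase is extracted from inside a wh-island (introduced by "whether"), which blocks movement.
In A, the extraction path crosses only that-complement boundaries, which are transparent.
So A is grammatical.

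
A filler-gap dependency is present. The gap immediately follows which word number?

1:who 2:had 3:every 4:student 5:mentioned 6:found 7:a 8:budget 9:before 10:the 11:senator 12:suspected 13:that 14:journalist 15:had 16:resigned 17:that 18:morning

The displaced element is "who" (word 1).
It is linked across 1 clause boundary (Ø).
It functions as the subject of "found", so the gap sits immediately after word 5 ("mentioned").
Base order: Every student had mentioned who found a budget before the senator suspected that journalist had resigned that morning.

5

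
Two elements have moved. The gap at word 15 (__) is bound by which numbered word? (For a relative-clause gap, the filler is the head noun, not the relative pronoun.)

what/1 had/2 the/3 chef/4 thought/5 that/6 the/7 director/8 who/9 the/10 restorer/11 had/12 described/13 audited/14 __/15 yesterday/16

1

The marked gap is the direct object of "audited".
Its filler is the fronted wh-phrase "what", at word 1.
(The other dependency links word 8 to a gap after word 13.)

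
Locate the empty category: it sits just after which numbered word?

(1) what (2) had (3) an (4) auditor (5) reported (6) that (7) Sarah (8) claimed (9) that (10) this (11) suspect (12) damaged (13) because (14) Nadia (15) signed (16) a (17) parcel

12

The displaced element is "what" (word 1).
It is linked across 2 clause boundaries (that → that).
It functions as the direct object of "damaged", so the gap sits immediately after word 12 ("damaged").
Base order: An auditor had reported that Sarah claimed that this suspect damaged what because Nadia signed a parcel.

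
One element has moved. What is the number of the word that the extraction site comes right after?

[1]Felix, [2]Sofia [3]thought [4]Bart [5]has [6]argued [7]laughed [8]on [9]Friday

The displaced element is "Felix" (word 1).
It is linked across 2 clause boundaries (Ø → Ø).
It functions as the subject of "laughed", so the gap sits immediately after word 6 ("argued").
Base order: Sofia thought Bart has argued that Felix laughed on Friday.

6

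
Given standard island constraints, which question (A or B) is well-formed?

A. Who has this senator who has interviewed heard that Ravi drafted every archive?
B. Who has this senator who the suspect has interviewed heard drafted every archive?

In A, the wh-phrase is extracted from inside a complex-NP island (relative clause) (introduced by "who"), which blocks movement.
In B, the extraction path crosses only that-complement boundaries, which are transparent.
So B is grammatical.

B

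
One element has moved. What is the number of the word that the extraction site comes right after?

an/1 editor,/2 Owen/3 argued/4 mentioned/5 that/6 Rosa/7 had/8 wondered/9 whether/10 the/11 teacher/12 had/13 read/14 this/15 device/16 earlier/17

The displaced element is "an editor" (word 2).
It is linked across 1 clause boundary (Ø).
It functions as the subject of "mentioned", so the gap sits immediately after word 4 ("argued").
Base order: Owen argued an editor mentioned that Rosa had wondered whether the teacher had read this device earlier.

4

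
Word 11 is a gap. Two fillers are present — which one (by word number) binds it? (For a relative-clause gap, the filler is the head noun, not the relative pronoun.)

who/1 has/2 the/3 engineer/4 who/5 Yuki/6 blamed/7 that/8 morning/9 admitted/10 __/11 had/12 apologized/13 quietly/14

1

The marked gap is the subject of "apologized".
Its filler is the fronted wh-phrase "who", at word 1.
(The other dependency links word 4 to a gap after word 7.)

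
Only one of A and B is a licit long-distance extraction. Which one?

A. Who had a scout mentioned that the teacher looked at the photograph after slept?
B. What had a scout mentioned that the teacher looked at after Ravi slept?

B

In A, the wh-phrase is extracted from inside an adjunct island (introduced by "after"), which blocks movement.
In B, the extraction path crosses only that-complement boundaries, which are transparent.
So B is grammatical.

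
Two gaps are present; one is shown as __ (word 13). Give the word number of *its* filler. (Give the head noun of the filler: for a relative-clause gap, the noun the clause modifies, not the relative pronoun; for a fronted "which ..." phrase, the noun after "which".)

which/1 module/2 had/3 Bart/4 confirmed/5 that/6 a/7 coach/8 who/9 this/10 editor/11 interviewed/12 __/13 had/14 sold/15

The marked gap is inside the relative clause, the direct object of "interviewed".
Its filler is the head noun "coach" (via "who"), at word 8.
(The other dependency links word 2 to a gap after word 15.)

8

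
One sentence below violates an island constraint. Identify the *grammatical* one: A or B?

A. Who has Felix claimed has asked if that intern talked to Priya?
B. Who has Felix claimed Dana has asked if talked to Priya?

In B, the wh-phrase is extracted from inside a wh-island (introduced by "if"), which blocks movement.
In A, the extraction path crosses only that-complement boundaries, which are transparent.
So A is grammatical.

A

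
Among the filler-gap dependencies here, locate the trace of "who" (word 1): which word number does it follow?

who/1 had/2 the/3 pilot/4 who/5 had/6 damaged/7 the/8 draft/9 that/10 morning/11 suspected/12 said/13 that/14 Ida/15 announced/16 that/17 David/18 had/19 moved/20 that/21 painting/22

12

The displaced element is "who" (word 1).
It is linked across 1 clause boundary (Ø).
It functions as the subject of "said", so the gap sits immediately after word 12 ("suspected").
Base order: The pilot who had damaged the draft that morning had suspected who said that Ida announced that David had moved that painting.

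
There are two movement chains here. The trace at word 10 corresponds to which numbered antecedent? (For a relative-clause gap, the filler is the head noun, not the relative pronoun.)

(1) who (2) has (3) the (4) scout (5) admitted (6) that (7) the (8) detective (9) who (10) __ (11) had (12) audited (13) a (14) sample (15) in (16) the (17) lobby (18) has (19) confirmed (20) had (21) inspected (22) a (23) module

8

The marked gap is inside the relative clause, the subject of "audited".
Its filler is the head noun "detective" (via "who"), at word 8.
(The other dependency links word 1 to a gap after word 19.)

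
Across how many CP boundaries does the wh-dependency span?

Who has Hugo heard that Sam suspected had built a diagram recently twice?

2

"who" is extracted from the subject of "built".
Boundaries crossed, outermost first: [that], [Ø] — 2 in total.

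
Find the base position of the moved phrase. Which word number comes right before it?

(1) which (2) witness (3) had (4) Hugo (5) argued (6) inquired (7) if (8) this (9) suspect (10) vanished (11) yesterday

5

The displaced element is "which witness" (word 2).
It is linked across 1 clause boundary (Ø).
It functions as the subject of "inquired", so the gap sits immediately after word 5 ("argued").
Base order: Hugo had argued which witness inquired if this suspect vanished yesterday.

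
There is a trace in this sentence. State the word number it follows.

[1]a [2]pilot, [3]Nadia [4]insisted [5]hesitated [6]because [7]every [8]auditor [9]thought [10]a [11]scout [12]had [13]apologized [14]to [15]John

4

The displaced element is "a pilot" (word 2).
It is linked across 1 clause boundary (Ø).
It functions as the subject of "hesitated", so the gap sits immediately after word 4 ("insisted").
Base order: Nadia insisted that a pilot hesitated because every auditor thought a scout had apologized to John.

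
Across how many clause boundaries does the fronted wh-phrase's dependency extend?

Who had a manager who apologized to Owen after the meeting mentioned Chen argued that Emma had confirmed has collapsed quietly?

"who" is extracted from the subject of "collapsed".
Boundaries crossed, outermost first: [Ø], [that], [Ø] — 3 in total.

3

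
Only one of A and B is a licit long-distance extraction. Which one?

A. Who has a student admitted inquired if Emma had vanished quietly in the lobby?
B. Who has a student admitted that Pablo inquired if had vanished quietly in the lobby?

A

In B, the wh-phrase is extracted from inside a wh-island (introduced by "if"), which blocks movement.
In A, the extraction path crosses only that-complement boundaries, which are transparent.
So A is grammatical.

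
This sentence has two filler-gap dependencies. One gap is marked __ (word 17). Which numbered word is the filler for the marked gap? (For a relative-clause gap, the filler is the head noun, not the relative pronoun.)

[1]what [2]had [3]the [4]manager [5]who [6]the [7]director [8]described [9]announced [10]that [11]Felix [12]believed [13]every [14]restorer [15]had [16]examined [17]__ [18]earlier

The marked gap is the direct object of "examined".
Its filler is the fronted wh-phrase "what", at word 1.
(The other dependency links word 4 to a gap after word 8.)

1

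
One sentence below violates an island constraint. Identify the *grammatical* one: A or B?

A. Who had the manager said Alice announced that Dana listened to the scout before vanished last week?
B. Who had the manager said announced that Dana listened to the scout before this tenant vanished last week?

B

In A, the wh-phrase is extracted from inside an adjunct island (introduced by "before"), which blocks movement.
In B, the extraction path crosses only that-complement boundaries, which are transparent.
So B is grammatical.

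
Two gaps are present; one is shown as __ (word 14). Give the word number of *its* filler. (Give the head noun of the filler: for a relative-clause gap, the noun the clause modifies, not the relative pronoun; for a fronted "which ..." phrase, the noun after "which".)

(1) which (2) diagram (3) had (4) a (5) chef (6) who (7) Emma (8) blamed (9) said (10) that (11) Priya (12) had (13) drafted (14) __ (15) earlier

2

The marked gap is the direct object of "drafted".
Its filler is the fronted wh-phrase "which diagram", at word 2.
(The other dependency links word 5 to a gap after word 8.)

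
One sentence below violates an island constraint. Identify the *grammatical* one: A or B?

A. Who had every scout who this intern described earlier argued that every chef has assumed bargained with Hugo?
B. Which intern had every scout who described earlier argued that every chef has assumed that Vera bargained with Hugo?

In B, the wh-phrase is extracted from inside a complex-NP island (relative clause) (introduced by "who"), which blocks movement.
In A, the extraction path crosses only that-complement boundaries, which are transparent.
So A is grammatical.

A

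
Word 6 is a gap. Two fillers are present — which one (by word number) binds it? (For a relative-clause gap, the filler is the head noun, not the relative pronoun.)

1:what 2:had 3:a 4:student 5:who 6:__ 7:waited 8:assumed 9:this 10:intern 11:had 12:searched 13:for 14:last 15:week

The marked gap is inside the relative clause, the subject of "waited".
Its filler is the head noun "student" (via "who"), at word 4.
(The other dependency links word 1 to a gap after word 13.)

4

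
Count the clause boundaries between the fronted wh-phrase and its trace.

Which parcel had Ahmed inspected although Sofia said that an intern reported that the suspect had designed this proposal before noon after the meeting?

"which parcel" originates inside the matrix clause — no clause boundary is crossed.

0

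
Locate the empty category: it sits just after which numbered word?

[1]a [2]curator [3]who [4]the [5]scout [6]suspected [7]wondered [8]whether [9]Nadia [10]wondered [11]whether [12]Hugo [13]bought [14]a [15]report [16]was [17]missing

The displaced element is "a curator" (word 2).
It is linked across 1 clause boundary (Ø).
It functions as the subject of "wondered", so the gap sits immediately after word 6 ("suspected").
Base order: The scout suspected that a curator wondered whether Nadia wondered whether Hugo bought a report.

6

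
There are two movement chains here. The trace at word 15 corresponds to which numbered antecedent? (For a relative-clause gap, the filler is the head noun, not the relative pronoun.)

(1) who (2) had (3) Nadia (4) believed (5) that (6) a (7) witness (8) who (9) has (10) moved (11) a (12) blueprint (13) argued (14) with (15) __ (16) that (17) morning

The marked gap is the object of the preposition "with" of "argued".
Its filler is the fronted wh-phrase "who", at word 1.
(The other dependency links word 7 to a gap after word 8.)

1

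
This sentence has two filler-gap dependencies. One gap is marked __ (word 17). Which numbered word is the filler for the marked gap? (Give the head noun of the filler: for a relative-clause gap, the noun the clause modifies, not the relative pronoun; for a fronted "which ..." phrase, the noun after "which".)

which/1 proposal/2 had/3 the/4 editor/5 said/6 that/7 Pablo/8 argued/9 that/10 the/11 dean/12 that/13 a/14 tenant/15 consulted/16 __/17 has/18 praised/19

12

The marked gap is inside the relative clause, the direct object of "consulted".
Its filler is the head noun "dean" (via "that"), at word 12.
(The other dependency links word 2 to a gap after word 19.)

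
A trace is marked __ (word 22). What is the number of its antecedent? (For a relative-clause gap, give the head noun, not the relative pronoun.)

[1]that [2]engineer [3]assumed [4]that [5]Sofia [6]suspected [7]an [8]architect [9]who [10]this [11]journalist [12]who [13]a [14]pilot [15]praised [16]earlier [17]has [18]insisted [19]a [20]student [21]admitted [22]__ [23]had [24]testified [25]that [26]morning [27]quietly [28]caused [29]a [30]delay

The gap at 22 is the subject of "testified", inside a relative clause.
The relative pronoun is "who" (word 9); it is bound by the head noun immediately before it.
Its filler is the head noun "architect", at word 8.

8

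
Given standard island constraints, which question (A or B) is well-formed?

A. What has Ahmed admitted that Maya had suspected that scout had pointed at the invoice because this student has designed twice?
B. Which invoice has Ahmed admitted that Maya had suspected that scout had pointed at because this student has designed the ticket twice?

In A, the wh-phrase is extracted from inside an adjunct island (introduced by "because"), which blocks movement.
In B, the extraction path crosses only that-complement boundaries, which are transparent.
So B is grammatical.

B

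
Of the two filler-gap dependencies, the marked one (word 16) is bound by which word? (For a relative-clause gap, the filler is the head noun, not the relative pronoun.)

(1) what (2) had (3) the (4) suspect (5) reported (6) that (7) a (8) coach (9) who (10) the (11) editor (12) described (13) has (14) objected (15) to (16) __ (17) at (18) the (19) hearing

1

The marked gap is the object of the preposition "to" of "objected".
Its filler is the fronted wh-phrase "what", at word 1.
(The other dependency links word 8 to a gap after word 12.)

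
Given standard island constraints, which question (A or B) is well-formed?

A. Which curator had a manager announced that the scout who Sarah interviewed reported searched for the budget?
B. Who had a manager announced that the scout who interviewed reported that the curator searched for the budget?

A

In B, the wh-phrase is extracted from inside a complex-NP island (relative clause) (introduced by "who"), which blocks movement.
In A, the extraction path crosses only that-complement boundaries, which are transparent.
So A is grammatical.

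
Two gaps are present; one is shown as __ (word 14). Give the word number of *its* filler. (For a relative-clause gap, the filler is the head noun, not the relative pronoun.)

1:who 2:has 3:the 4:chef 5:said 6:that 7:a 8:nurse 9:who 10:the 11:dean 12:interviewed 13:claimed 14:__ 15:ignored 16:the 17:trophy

1

The marked gap is the subject of "ignored".
Its filler is the fronted wh-phrase "who", at word 1.
(The other dependency links word 8 to a gap after word 12.)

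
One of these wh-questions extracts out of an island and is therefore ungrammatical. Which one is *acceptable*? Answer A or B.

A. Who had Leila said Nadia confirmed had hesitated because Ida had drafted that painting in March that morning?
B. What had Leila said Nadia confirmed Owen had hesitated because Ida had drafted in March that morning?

In B, the wh-phrase is extracted from inside an adjunct island (introduced by "because"), which blocks movement.
In A, the extraction path crosses only that-complement boundaries, which are transparent.
So A is grammatical.

A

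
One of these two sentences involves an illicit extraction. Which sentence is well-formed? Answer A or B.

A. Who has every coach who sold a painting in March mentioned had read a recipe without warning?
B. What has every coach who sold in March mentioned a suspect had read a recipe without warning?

In B, the wh-phrase is extracted from inside a complex-NP island (relative clause) (introduced by "who"), which blocks movement.
In A, the extraction path crosses only that-complement boundaries, which are transparent.
So A is grammatical.

A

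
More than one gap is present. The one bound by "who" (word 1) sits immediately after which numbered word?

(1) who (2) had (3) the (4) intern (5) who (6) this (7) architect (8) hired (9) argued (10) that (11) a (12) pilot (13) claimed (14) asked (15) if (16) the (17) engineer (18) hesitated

The displaced element is "who" (word 1).
It is linked across 2 clause boundaries (that → Ø).
It functions as the subject of "asked", so the gap sits immediately after word 13 ("claimed").
Base order: The intern who this architect hired had argued that a pilot claimed that who asked if the engineer hesitated.

13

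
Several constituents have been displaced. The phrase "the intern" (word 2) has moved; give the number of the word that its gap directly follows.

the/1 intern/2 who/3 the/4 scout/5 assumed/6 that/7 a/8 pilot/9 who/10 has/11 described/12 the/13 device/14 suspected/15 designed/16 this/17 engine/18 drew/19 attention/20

15

The displaced element is "the intern" (word 2).
It is linked across 2 clause boundaries (that → Ø).
It functions as the subject of "designed", so the gap sits immediately after word 15 ("suspected").
Base order: The scout assumed that a pilot who has described the device suspected the intern designed this engine.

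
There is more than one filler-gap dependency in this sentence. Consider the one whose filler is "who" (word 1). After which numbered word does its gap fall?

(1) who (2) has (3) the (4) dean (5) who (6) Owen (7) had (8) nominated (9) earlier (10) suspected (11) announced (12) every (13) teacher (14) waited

The displaced element is "who" (word 1).
It is linked across 1 clause boundary (Ø).
It functions as the subject of "announced", so the gap sits immediately after word 10 ("suspected").
Base order: The dean who Owen had nominated earlier has suspected that who announced every teacher waited.

10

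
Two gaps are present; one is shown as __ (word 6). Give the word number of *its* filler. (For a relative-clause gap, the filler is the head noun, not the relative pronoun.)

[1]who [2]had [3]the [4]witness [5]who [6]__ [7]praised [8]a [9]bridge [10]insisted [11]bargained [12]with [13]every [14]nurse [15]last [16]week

The marked gap is inside the relative clause, the subject of "praised".
Its filler is the head noun "witness" (via "who"), at word 4.
(The other dependency links word 1 to a gap after word 10.)

4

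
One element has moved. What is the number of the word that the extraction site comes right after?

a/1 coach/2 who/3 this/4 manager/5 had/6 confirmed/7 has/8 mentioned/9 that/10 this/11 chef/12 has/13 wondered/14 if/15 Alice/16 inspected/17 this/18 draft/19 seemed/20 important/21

7

The displaced element is "a coach" (word 2).
It is linked across 1 clause boundary (Ø).
It functions as the subject of "mentioned", so the gap sits immediately after word 7 ("confirmed").
Base order: This manager had confirmed that a coach has mentioned that this chef has wondered if Alice inspected this draft.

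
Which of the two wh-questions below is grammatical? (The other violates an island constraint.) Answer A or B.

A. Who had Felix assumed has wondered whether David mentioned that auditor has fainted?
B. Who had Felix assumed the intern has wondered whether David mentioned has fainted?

In B, the wh-phrase is extracted from inside a wh-island (introduced by "whether"), which blocks movement.
In A, the extraction path crosses only that-complement boundaries, which are transparent.
So A is grammatical.

A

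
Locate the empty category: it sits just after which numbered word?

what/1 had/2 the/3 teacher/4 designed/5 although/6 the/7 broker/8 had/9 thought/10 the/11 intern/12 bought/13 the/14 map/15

The displaced element is "what" (word 1).
It functions as the direct object of "designed", so the gap sits immediately after word 5 ("designed").
Base order: The teacher had designed what although the broker had thought the intern bought the map.

5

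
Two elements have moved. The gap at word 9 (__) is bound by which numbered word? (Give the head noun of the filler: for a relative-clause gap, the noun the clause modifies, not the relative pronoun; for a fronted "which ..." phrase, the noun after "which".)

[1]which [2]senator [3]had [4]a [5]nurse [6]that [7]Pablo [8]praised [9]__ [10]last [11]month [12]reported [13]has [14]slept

The marked gap is inside the relative clause, the direct object of "praised".
Its filler is the head noun "nurse" (via "that"), at word 5.
(The other dependency links word 2 to a gap after word 12.)

5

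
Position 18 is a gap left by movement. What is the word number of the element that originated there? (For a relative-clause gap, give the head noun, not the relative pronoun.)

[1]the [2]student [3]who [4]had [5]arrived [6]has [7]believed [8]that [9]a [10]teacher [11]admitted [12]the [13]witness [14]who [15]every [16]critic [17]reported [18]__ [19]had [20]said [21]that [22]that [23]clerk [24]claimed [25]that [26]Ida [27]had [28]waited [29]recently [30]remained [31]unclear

13

The gap at 18 is the subject of "said", inside a relative clause.
The relative pronoun is "who" (word 14); it is bound by the head noun immediately before it.
Its filler is the head noun "witness", at word 13.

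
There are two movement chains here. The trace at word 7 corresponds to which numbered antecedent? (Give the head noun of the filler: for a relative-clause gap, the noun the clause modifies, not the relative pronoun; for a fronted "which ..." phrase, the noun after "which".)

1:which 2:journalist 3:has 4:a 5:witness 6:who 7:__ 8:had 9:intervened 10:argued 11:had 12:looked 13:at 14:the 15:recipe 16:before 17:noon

5

The marked gap is inside the relative clause, the subject of "intervened".
Its filler is the head noun "witness" (via "who"), at word 5.
(The other dependency links word 2 to a gap after word 10.)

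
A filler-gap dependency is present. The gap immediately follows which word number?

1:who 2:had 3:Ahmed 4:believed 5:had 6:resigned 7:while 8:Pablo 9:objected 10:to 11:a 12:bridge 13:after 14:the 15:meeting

4

The displaced element is "who" (word 1).
It is linked across 1 clause boundary (Ø).
It functions as the subject of "resigned", so the gap sits immediately after word 4 ("believed").
Base order: Ahmed had believed that who had resigned while Pablo objected to a bridge after the meeting.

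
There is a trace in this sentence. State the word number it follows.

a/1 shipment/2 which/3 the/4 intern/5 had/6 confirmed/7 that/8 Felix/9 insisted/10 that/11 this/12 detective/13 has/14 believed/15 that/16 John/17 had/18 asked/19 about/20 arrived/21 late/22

The displaced element is "a shipment" (word 2).
It is linked across 3 clause boundaries (that → that → that).
It functions as the object of the preposition "about" of "asked", so the gap sits immediately after word 20 ("about").
Base order: The intern had confirmed that Felix insisted that this detective has believed that John had asked about a shipment.

20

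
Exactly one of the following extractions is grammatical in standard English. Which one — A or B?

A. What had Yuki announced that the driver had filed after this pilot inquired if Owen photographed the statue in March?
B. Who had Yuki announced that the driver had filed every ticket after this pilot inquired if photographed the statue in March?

A

In B, the wh-phrase is extracted from inside an adjunct island (introduced by "after"), which blocks movement.
In A, the extraction path crosses only that-complement boundaries, which are transparent.
So A is grammatical.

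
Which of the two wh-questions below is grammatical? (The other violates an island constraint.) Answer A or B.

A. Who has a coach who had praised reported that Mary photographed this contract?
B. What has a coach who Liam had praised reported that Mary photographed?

B

In A, the wh-phrase is extracted from inside a complex-NP island (relative clause) (introduced by "who"), which blocks movement.
In B, the extraction path crosses only that-complement boundaries, which are transparent.
So B is grammatical.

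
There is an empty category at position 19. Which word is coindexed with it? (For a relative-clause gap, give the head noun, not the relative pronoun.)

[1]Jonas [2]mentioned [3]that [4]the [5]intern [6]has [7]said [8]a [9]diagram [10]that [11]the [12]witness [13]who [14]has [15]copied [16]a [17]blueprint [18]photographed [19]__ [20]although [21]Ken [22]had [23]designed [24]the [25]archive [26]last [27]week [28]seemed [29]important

The gap at 19 is the object of "photographed", inside a relative clause.
The relative pronoun is "that" (word 10); it is bound by the head noun immediately before it.
Its filler is the head noun "diagram", at word 9.

9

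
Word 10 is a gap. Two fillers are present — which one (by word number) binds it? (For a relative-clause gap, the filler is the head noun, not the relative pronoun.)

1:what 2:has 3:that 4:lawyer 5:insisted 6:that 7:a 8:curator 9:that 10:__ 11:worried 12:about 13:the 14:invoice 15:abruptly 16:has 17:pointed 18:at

The marked gap is inside the relative clause, the subject of "worried".
Its filler is the head noun "curator" (via "that"), at word 8.
(The other dependency links word 1 to a gap after word 18.)

8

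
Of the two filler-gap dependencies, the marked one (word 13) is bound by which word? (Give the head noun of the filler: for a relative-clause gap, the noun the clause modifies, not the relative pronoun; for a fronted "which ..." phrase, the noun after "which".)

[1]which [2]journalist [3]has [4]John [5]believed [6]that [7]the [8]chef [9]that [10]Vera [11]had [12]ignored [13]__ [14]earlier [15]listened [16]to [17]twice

The marked gap is inside the relative clause, the direct object of "ignored".
Its filler is the head noun "chef" (via "that"), at word 8.
(The other dependency links word 2 to a gap after word 16.)

8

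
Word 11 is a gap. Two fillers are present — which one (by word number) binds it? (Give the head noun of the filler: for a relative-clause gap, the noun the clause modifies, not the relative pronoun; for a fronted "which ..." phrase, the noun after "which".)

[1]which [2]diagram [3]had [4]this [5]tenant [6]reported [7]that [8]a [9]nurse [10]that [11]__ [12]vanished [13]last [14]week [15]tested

9

The marked gap is inside the relative clause, the subject of "vanished".
Its filler is the head noun "nurse" (via "that"), at word 9.
(The other dependency links word 2 to a gap after word 15.)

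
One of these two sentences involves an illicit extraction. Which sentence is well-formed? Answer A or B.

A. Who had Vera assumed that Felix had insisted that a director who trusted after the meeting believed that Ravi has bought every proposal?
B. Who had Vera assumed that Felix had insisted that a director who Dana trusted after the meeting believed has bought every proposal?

B

In A, the wh-phrase is extracted from inside a complex-NP island (relative clause) (introduced by "who"), which blocks movement.
In B, the extraction path crosses only that-complement boundaries, which are transparent.
So B is grammatical.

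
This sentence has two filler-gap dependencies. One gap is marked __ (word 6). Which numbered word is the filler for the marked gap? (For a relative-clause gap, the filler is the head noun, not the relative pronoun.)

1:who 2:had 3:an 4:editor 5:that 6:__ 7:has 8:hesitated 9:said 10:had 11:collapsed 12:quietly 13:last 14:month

The marked gap is inside the relative clause, the subject of "hesitated".
Its filler is the head noun "editor" (via "that"), at word 4.
(The other dependency links word 1 to a gap after word 9.)

4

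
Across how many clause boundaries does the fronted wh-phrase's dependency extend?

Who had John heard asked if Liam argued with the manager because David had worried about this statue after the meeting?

"who" is extracted from the subject of "asked".
Boundaries crossed, outermost first: [Ø] — 1 in total.

1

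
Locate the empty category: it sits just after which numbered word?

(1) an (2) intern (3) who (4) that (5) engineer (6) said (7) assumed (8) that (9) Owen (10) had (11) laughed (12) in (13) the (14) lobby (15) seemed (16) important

6

The displaced element is "an intern" (word 2).
It is linked across 1 clause boundary (Ø).
It functions as the subject of "assumed", so the gap sits immediately after word 6 ("said").
Base order: That engineer said that an intern assumed that Owen had laughed in the lobby.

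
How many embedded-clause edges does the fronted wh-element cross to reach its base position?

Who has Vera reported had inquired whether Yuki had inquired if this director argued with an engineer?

1

"who" is extracted from the subject of "inquired".
Boundaries crossed, outermost first: [Ø] — 1 in total.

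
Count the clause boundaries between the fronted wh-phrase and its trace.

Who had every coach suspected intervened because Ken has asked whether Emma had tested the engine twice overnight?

1

"who" is extracted from the subject of "intervened".
Boundaries crossed, outermost first: [Ø] — 1 in total.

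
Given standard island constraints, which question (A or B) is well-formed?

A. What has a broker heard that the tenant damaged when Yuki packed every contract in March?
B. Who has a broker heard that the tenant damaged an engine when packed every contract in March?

A

In B, the wh-phrase is extracted from inside an adjunct island (introduced by "when"), which blocks movement.
In A, the extraction path crosses only that-complement boundaries, which are transparent.
So A is grammatical.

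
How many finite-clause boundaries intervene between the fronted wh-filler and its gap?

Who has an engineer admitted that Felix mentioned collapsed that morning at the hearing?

2

"who" is extracted from the subject of "collapsed".
Boundaries crossed, outermost first: [that], [Ø] — 2 in total.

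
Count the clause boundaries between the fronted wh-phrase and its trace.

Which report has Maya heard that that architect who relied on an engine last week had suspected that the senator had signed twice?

"which report" is extracted from the object of "signed".
Boundaries crossed, outermost first: [that], [that] — 2 in total.

2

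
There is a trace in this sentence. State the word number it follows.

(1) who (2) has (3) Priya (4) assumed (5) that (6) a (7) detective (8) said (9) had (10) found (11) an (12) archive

8

The displaced element is "who" (word 1).
It is linked across 2 clause boundaries (that → Ø).
It functions as the subject of "found", so the gap sits immediately after word 8 ("said").
Base order: Priya has assumed that a detective said that who had found an archive.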